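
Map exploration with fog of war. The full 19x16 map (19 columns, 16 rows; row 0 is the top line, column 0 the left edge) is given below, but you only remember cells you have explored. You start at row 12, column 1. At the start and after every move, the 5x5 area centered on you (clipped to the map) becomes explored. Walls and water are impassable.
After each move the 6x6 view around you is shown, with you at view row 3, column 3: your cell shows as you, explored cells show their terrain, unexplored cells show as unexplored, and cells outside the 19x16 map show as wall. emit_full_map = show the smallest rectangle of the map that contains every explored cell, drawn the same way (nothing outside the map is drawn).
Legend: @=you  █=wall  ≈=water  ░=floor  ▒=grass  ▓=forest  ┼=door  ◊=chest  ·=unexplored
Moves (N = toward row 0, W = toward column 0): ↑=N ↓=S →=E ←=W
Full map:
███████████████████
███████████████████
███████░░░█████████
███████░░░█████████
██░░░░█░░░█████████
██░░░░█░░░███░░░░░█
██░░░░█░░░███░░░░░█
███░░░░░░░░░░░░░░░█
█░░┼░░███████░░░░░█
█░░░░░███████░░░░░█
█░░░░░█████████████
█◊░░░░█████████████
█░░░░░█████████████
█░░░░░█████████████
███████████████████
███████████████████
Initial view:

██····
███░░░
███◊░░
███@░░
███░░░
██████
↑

██····
███░░░
███░░░
███@░░
███░░░
███░░░

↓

███░░░
███░░░
███◊░░
███@░░
███░░░
██████

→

██░░░·
██░░░░
██◊░░░
██░@░░
██░░░░
██████

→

█░░░··
█░░░░░
█◊░░░░
█░░@░░
█░░░░░
██████

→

░░░···
░░░░░█
◊░░░░█
░░░@░█
░░░░░█
██████

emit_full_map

█░░░···
█░░░░░█
█◊░░░░█
█░░░@░█
█░░░░░█
███████

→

░░····
░░░░██
░░░░██
░░░@██
░░░░██
██████

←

░░░···
░░░░░█
◊░░░░█
░░░@░█
░░░░░█
██████

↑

······
░░░░░█
░░░░░█
◊░░@░█
░░░░░█
░░░░░█

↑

······
·░┼░░█
░░░░░█
░░░@░█
◊░░░░█
░░░░░█

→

······
░┼░░██
░░░░██
░░░@██
░░░░██
░░░░██

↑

······
·░░░░░
░┼░░██
░░░@██
░░░░██
░░░░██

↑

······
·░░░█░
·░░░░░
░┼░@██
░░░░██
░░░░██

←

······
·░░░░█
·█░░░░
·░┼@░█
░░░░░█
░░░░░█

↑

······
·░░░░█
·░░░░█
·█░@░░
·░┼░░█
░░░░░█

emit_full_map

··░░░░█·
··░░░░█░
··█░@░░░
··░┼░░██
█░░░░░██
█░░░░░██
█◊░░░░██
█░░░░░██
█░░░░░██
████████

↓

·░░░░█
·░░░░█
·█░░░░
·░┼@░█
░░░░░█
░░░░░█

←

··░░░░
·█░░░░
·██░░░
·░░@░░
█░░░░░
█░░░░░

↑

······
·█░░░░
·█░░░░
·██@░░
·░░┼░░
█░░░░░

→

······
█░░░░█
█░░░░█
██░@░░
░░┼░░█
░░░░░█

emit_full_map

·█░░░░█·
·█░░░░█░
·██░@░░░
·░░┼░░██
█░░░░░██
█░░░░░██
█◊░░░░██
█░░░░░██
█░░░░░██
████████


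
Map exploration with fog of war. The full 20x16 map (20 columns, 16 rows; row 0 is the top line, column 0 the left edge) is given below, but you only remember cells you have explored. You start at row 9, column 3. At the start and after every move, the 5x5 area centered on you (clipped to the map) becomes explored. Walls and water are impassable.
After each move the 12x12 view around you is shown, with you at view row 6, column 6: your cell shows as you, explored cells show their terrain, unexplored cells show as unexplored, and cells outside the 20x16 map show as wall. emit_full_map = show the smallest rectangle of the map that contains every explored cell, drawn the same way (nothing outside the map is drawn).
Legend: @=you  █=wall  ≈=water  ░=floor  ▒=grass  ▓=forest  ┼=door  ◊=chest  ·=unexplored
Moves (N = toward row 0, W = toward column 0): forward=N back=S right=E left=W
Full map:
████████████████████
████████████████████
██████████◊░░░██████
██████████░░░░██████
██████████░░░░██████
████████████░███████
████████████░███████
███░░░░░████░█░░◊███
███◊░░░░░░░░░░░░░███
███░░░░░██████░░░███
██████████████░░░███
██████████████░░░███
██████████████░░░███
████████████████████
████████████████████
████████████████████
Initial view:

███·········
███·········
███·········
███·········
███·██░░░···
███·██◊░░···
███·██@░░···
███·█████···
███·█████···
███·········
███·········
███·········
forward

███·········
███·········
███·········
███·········
███·█████···
███·██░░░···
███·██@░░···
███·██░░░···
███·█████···
███·█████···
███·········
███·········

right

██··········
██··········
██··········
██··········
██·██████···
██·██░░░░···
██·██◊@░░···
██·██░░░░···
██·██████···
██·█████····
██··········
██··········

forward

██··········
██··········
██··········
██··········
██··█████···
██·██████···
██·██░@░░···
██·██◊░░░···
██·██░░░░···
██·██████···
██·█████····
██··········

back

██··········
██··········
██··········
██··█████···
██·██████···
██·██░░░░···
██·██◊@░░···
██·██░░░░···
██·██████···
██·█████····
██··········
██··········

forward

██··········
██··········
██··········
██··········
██··█████···
██·██████···
██·██░@░░···
██·██◊░░░···
██·██░░░░···
██·██████···
██·█████····
██··········

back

██··········
██··········
██··········
██··█████···
██·██████···
██·██░░░░···
██·██◊@░░···
██·██░░░░···
██·██████···
██·█████····
██··········
██··········

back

██··········
██··········
██··█████···
██·██████···
██·██░░░░···
██·██◊░░░···
██·██░@░░···
██·██████···
██·██████···
██··········
██··········
██··········

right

█···········
█···········
█··█████····
█·██████····
█·██░░░░░···
█·██◊░░░░···
█·██░░@░░···
█·███████···
█·███████···
█···········
█···········
█···········

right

············
············
··█████·····
·██████·····
·██░░░░░█···
·██◊░░░░░···
·██░░░@░█···
·████████···
·████████···
············
············
············

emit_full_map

·█████··
██████··
██░░░░░█
██◊░░░░░
██░░░@░█
████████
████████

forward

············
············
············
··█████·····
·████████···
·██░░░░░█···
·██◊░░@░░···
·██░░░░░█···
·████████···
·████████···
············
············

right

············
············
············
·█████······
█████████···
██░░░░░██···
██◊░░░@░░···
██░░░░░██···
█████████···
████████····
············
············

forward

············
············
············
············
·████████···
█████████···
██░░░░@██···
██◊░░░░░░···
██░░░░░██···
█████████···
████████····
············

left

············
············
············
············
··████████··
·█████████··
·██░░░@░██··
·██◊░░░░░░··
·██░░░░░██··
·█████████··
·████████···
············

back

············
············
············
··████████··
·█████████··
·██░░░░░██··
·██◊░░@░░░··
·██░░░░░██··
·█████████··
·████████···
············
············

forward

············
············
············
············
··████████··
·█████████··
·██░░░@░██··
·██◊░░░░░░··
·██░░░░░██··
·█████████··
·████████···
············

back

············
············
············
··████████··
·█████████··
·██░░░░░██··
·██◊░░@░░░··
·██░░░░░██··
·█████████··
·████████···
············
············


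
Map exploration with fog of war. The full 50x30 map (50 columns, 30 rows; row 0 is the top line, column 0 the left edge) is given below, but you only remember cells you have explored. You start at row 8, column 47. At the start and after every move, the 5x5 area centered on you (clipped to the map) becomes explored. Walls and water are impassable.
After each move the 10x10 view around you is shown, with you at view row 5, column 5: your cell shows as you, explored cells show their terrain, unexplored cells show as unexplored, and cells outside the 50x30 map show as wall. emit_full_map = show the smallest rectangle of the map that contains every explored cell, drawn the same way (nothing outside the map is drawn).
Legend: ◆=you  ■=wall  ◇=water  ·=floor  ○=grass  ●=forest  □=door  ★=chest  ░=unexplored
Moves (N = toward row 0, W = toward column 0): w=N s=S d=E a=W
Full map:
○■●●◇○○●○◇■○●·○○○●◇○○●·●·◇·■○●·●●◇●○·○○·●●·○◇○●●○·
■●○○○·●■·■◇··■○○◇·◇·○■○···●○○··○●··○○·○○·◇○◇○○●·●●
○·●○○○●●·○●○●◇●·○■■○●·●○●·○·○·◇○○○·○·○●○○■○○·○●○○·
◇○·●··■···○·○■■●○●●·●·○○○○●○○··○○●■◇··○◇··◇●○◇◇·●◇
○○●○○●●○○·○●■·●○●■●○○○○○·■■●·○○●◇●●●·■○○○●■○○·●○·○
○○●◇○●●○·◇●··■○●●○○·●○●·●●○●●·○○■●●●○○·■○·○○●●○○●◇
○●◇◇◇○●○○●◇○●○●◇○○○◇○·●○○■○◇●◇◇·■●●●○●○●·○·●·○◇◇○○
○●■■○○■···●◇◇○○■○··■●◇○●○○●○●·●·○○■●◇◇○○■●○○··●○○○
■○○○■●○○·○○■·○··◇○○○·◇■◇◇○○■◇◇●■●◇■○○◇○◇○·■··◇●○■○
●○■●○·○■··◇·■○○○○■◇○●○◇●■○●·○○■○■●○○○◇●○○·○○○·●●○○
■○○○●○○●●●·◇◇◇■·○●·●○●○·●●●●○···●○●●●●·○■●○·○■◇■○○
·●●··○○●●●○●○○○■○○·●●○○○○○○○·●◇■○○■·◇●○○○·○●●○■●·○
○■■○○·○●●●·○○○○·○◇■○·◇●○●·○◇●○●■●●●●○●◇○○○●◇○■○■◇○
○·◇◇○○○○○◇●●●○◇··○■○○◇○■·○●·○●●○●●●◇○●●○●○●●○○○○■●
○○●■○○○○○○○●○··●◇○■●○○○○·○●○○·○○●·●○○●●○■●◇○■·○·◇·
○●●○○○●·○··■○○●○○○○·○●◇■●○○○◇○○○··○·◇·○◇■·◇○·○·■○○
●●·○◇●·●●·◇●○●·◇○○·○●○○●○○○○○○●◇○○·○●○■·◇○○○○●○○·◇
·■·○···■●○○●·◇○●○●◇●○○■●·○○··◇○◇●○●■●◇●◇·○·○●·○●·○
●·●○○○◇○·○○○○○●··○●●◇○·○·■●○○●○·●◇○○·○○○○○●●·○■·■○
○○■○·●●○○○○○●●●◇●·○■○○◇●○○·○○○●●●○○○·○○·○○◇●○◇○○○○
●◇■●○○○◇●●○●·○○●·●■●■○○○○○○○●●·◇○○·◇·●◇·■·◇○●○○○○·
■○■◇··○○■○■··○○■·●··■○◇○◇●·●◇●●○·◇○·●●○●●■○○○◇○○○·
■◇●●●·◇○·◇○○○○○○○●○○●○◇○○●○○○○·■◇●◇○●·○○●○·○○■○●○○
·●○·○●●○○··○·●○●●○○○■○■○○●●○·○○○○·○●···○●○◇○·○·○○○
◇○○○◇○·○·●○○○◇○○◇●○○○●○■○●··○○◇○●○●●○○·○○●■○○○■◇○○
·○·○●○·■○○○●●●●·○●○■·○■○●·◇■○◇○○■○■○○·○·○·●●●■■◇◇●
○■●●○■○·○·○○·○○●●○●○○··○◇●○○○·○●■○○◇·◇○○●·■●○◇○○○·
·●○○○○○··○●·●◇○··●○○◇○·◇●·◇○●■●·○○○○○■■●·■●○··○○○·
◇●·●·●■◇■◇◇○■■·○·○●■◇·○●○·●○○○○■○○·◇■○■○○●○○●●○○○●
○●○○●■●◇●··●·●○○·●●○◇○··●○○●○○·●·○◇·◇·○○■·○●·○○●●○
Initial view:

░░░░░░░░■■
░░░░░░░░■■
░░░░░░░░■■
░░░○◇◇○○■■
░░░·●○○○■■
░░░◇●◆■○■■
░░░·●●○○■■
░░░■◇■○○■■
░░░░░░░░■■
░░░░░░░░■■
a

░░░░░░░░░■
░░░░░░░░░■
░░░░░░░░░■
░░░·○◇◇○○■
░░░··●○○○■
░░░·◇◆○■○■
░░░○·●●○○■
░░░○■◇■○○■
░░░░░░░░░■
░░░░░░░░░■

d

░░░░░░░░■■
░░░░░░░░■■
░░░░░░░░■■
░░·○◇◇○○■■
░░··●○○○■■
░░·◇●◆■○■■
░░○·●●○○■■
░░○■◇■○○■■
░░░░░░░░■■
░░░░░░░░■■

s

░░░░░░░░■■
░░░░░░░░■■
░░·○◇◇○○■■
░░··●○○○■■
░░·◇●○■○■■
░░○·●◆○○■■
░░○■◇■○○■■
░░░○■●·○■■
░░░░░░░░■■
░░░░░░░░■■

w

░░░░░░░░■■
░░░░░░░░■■
░░░░░░░░■■
░░·○◇◇○○■■
░░··●○○○■■
░░·◇●◆■○■■
░░○·●●○○■■
░░○■◇■○○■■
░░░○■●·○■■
░░░░░░░░■■

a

░░░░░░░░░■
░░░░░░░░░■
░░░░░░░░░■
░░░·○◇◇○○■
░░░··●○○○■
░░░·◇◆○■○■
░░░○·●●○○■
░░░○■◇■○○■
░░░░○■●·○■
░░░░░░░░░■

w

░░░░░░░░░■
░░░░░░░░░■
░░░░░░░░░■
░░░●●○○●░■
░░░·○◇◇○○■
░░░··◆○○○■
░░░·◇●○■○■
░░░○·●●○○■
░░░○■◇■○○■
░░░░○■●·○■

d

░░░░░░░░■■
░░░░░░░░■■
░░░░░░░░■■
░░●●○○●◇■■
░░·○◇◇○○■■
░░··●◆○○■■
░░·◇●○■○■■
░░○·●●○○■■
░░○■◇■○○■■
░░░○■●·○■■

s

░░░░░░░░■■
░░░░░░░░■■
░░●●○○●◇■■
░░·○◇◇○○■■
░░··●○○○■■
░░·◇●◆■○■■
░░○·●●○○■■
░░○■◇■○○■■
░░░○■●·○■■
░░░░░░░░■■

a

░░░░░░░░░■
░░░░░░░░░■
░░░●●○○●◇■
░░░·○◇◇○○■
░░░··●○○○■
░░░·◇◆○■○■
░░░○·●●○○■
░░░○■◇■○○■
░░░░○■●·○■
░░░░░░░░░■

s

░░░░░░░░░■
░░░●●○○●◇■
░░░·○◇◇○○■
░░░··●○○○■
░░░·◇●○■○■
░░░○·◆●○○■
░░░○■◇■○○■
░░░●○■●·○■
░░░░░░░░░■
░░░░░░░░░■

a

░░░░░░░░░░
░░░░●●○○●◇
░░░░·○◇◇○○
░░░○··●○○○
░░░··◇●○■○
░░░○○◆●●○○
░░░·○■◇■○○
░░░●●○■●·○
░░░░░░░░░░
░░░░░░░░░░

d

░░░░░░░░░■
░░░●●○○●◇■
░░░·○◇◇○○■
░░○··●○○○■
░░··◇●○■○■
░░○○·◆●○○■
░░·○■◇■○○■
░░●●○■●·○■
░░░░░░░░░■
░░░░░░░░░■

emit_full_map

░●●○○●◇
░·○◇◇○○
○··●○○○
··◇●○■○
○○·◆●○○
·○■◇■○○
●●○■●·○

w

░░░░░░░░░■
░░░░░░░░░■
░░░●●○○●◇■
░░░·○◇◇○○■
░░○··●○○○■
░░··◇◆○■○■
░░○○·●●○○■
░░·○■◇■○○■
░░●●○■●·○■
░░░░░░░░░■

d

░░░░░░░░■■
░░░░░░░░■■
░░●●○○●◇■■
░░·○◇◇○○■■
░○··●○○○■■
░··◇●◆■○■■
░○○·●●○○■■
░·○■◇■○○■■
░●●○■●·○■■
░░░░░░░░■■

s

░░░░░░░░■■
░░●●○○●◇■■
░░·○◇◇○○■■
░○··●○○○■■
░··◇●○■○■■
░○○·●◆○○■■
░·○■◇■○○■■
░●●○■●·○■■
░░░░░░░░■■
░░░░░░░░■■

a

░░░░░░░░░■
░░░●●○○●◇■
░░░·○◇◇○○■
░░○··●○○○■
░░··◇●○■○■
░░○○·◆●○○■
░░·○■◇■○○■
░░●●○■●·○■
░░░░░░░░░■
░░░░░░░░░■

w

░░░░░░░░░■
░░░░░░░░░■
░░░●●○○●◇■
░░░·○◇◇○○■
░░○··●○○○■
░░··◇◆○■○■
░░○○·●●○○■
░░·○■◇■○○■
░░●●○■●·○■
░░░░░░░░░■

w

░░░░░░░░░■
░░░░░░░░░■
░░░░░░░░░■
░░░●●○○●◇■
░░░·○◇◇○○■
░░○··◆○○○■
░░··◇●○■○■
░░○○·●●○○■
░░·○■◇■○○■
░░●●○■●·○■

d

░░░░░░░░■■
░░░░░░░░■■
░░░░░░░░■■
░░●●○○●◇■■
░░·○◇◇○○■■
░○··●◆○○■■
░··◇●○■○■■
░○○·●●○○■■
░·○■◇■○○■■
░●●○■●·○■■

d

░░░░░░░■■■
░░░░░░░■■■
░░░░░░░■■■
░●●○○●◇■■■
░·○◇◇○○■■■
○··●○◆○■■■
··◇●○■○■■■
○○·●●○○■■■
·○■◇■○○■■■
●●○■●·○■■■

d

░░░░░░■■■■
░░░░░░■■■■
░░░░░░■■■■
●●○○●◇■■■■
·○◇◇○○■■■■
··●○○◆■■■■
·◇●○■○■■■■
○·●●○○■■■■
○■◇■○○■■■■
●○■●·○■■■■

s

░░░░░░■■■■
░░░░░░■■■■
●●○○●◇■■■■
·○◇◇○○■■■■
··●○○○■■■■
·◇●○■◆■■■■
○·●●○○■■■■
○■◇■○○■■■■
●○■●·○■■■■
░░░░░░■■■■

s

░░░░░░■■■■
●●○○●◇■■■■
·○◇◇○○■■■■
··●○○○■■■■
·◇●○■○■■■■
○·●●○◆■■■■
○■◇■○○■■■■
●○■●·○■■■■
░░░░░░■■■■
░░░░░░■■■■

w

░░░░░░■■■■
░░░░░░■■■■
●●○○●◇■■■■
·○◇◇○○■■■■
··●○○○■■■■
·◇●○■◆■■■■
○·●●○○■■■■
○■◇■○○■■■■
●○■●·○■■■■
░░░░░░■■■■

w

░░░░░░■■■■
░░░░░░■■■■
░░░░░░■■■■
●●○○●◇■■■■
·○◇◇○○■■■■
··●○○◆■■■■
·◇●○■○■■■■
○·●●○○■■■■
○■◇■○○■■■■
●○■●·○■■■■

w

░░░░░░■■■■
░░░░░░■■■■
░░░░░░■■■■
░░░○·○■■■■
●●○○●◇■■■■
·○◇◇○◆■■■■
··●○○○■■■■
·◇●○■○■■■■
○·●●○○■■■■
○■◇■○○■■■■

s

░░░░░░■■■■
░░░░░░■■■■
░░░○·○■■■■
●●○○●◇■■■■
·○◇◇○○■■■■
··●○○◆■■■■
·◇●○■○■■■■
○·●●○○■■■■
○■◇■○○■■■■
●○■●·○■■■■

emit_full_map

░░░░○·○
░●●○○●◇
░·○◇◇○○
○··●○○◆
··◇●○■○
○○·●●○○
·○■◇■○○
●●○■●·○

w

░░░░░░■■■■
░░░░░░■■■■
░░░░░░■■■■
░░░○·○■■■■
●●○○●◇■■■■
·○◇◇○◆■■■■
··●○○○■■■■
·◇●○■○■■■■
○·●●○○■■■■
○■◇■○○■■■■

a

░░░░░░░■■■
░░░░░░░■■■
░░░░░░░■■■
░░░●○·○■■■
░●●○○●◇■■■
░·○◇◇◆○■■■
○··●○○○■■■
··◇●○■○■■■
○○·●●○○■■■
·○■◇■○○■■■

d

░░░░░░■■■■
░░░░░░■■■■
░░░░░░■■■■
░░●○·○■■■■
●●○○●◇■■■■
·○◇◇○◆■■■■
··●○○○■■■■
·◇●○■○■■■■
○·●●○○■■■■
○■◇■○○■■■■

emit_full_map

░░░●○·○
░●●○○●◇
░·○◇◇○◆
○··●○○○
··◇●○■○
○○·●●○○
·○■◇■○○
●●○■●·○


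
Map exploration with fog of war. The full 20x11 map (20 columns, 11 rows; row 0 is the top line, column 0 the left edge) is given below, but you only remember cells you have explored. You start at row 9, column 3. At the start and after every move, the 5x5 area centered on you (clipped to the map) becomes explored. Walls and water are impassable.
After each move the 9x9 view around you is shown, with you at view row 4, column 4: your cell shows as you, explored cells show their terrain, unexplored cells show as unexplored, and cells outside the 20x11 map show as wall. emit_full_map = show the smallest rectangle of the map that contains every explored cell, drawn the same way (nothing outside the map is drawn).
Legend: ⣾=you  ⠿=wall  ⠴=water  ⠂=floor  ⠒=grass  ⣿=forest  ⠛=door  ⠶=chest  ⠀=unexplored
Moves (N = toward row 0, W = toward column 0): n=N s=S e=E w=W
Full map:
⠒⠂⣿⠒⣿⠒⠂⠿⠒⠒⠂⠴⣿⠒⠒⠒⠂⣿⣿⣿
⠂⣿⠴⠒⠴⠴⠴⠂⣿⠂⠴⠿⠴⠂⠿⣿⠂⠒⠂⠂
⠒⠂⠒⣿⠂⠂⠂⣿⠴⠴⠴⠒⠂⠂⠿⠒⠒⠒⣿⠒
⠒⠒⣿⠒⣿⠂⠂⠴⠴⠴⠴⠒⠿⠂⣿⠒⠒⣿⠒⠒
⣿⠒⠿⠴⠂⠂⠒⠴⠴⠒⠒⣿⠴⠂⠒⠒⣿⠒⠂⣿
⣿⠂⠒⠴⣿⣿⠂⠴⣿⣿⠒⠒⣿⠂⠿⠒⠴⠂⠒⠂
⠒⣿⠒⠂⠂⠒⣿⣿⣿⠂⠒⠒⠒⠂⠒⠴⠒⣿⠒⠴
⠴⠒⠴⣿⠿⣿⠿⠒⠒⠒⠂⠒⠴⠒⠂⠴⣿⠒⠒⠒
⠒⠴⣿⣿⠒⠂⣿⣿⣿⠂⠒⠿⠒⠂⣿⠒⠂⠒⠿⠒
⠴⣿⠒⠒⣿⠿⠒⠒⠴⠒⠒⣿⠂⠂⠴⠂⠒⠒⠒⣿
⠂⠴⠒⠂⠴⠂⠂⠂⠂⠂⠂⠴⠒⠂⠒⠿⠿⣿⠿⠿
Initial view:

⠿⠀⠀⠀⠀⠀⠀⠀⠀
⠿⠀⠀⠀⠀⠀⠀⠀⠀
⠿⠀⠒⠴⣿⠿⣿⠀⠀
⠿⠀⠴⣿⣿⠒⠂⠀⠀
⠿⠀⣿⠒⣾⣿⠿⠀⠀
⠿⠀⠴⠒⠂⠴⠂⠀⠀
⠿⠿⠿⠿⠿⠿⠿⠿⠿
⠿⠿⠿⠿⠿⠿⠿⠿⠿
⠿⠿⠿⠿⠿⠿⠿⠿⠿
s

⠿⠀⠀⠀⠀⠀⠀⠀⠀
⠿⠀⠒⠴⣿⠿⣿⠀⠀
⠿⠀⠴⣿⣿⠒⠂⠀⠀
⠿⠀⣿⠒⠒⣿⠿⠀⠀
⠿⠀⠴⠒⣾⠴⠂⠀⠀
⠿⠿⠿⠿⠿⠿⠿⠿⠿
⠿⠿⠿⠿⠿⠿⠿⠿⠿
⠿⠿⠿⠿⠿⠿⠿⠿⠿
⠿⠿⠿⠿⠿⠿⠿⠿⠿

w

⠿⠿⠀⠀⠀⠀⠀⠀⠀
⠿⠿⠀⠒⠴⣿⠿⣿⠀
⠿⠿⠒⠴⣿⣿⠒⠂⠀
⠿⠿⠴⣿⠒⠒⣿⠿⠀
⠿⠿⠂⠴⣾⠂⠴⠂⠀
⠿⠿⠿⠿⠿⠿⠿⠿⠿
⠿⠿⠿⠿⠿⠿⠿⠿⠿
⠿⠿⠿⠿⠿⠿⠿⠿⠿
⠿⠿⠿⠿⠿⠿⠿⠿⠿

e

⠿⠀⠀⠀⠀⠀⠀⠀⠀
⠿⠀⠒⠴⣿⠿⣿⠀⠀
⠿⠒⠴⣿⣿⠒⠂⠀⠀
⠿⠴⣿⠒⠒⣿⠿⠀⠀
⠿⠂⠴⠒⣾⠴⠂⠀⠀
⠿⠿⠿⠿⠿⠿⠿⠿⠿
⠿⠿⠿⠿⠿⠿⠿⠿⠿
⠿⠿⠿⠿⠿⠿⠿⠿⠿
⠿⠿⠿⠿⠿⠿⠿⠿⠿

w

⠿⠿⠀⠀⠀⠀⠀⠀⠀
⠿⠿⠀⠒⠴⣿⠿⣿⠀
⠿⠿⠒⠴⣿⣿⠒⠂⠀
⠿⠿⠴⣿⠒⠒⣿⠿⠀
⠿⠿⠂⠴⣾⠂⠴⠂⠀
⠿⠿⠿⠿⠿⠿⠿⠿⠿
⠿⠿⠿⠿⠿⠿⠿⠿⠿
⠿⠿⠿⠿⠿⠿⠿⠿⠿
⠿⠿⠿⠿⠿⠿⠿⠿⠿

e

⠿⠀⠀⠀⠀⠀⠀⠀⠀
⠿⠀⠒⠴⣿⠿⣿⠀⠀
⠿⠒⠴⣿⣿⠒⠂⠀⠀
⠿⠴⣿⠒⠒⣿⠿⠀⠀
⠿⠂⠴⠒⣾⠴⠂⠀⠀
⠿⠿⠿⠿⠿⠿⠿⠿⠿
⠿⠿⠿⠿⠿⠿⠿⠿⠿
⠿⠿⠿⠿⠿⠿⠿⠿⠿
⠿⠿⠿⠿⠿⠿⠿⠿⠿

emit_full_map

⠀⠒⠴⣿⠿⣿
⠒⠴⣿⣿⠒⠂
⠴⣿⠒⠒⣿⠿
⠂⠴⠒⣾⠴⠂

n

⠿⠀⠀⠀⠀⠀⠀⠀⠀
⠿⠀⠀⠀⠀⠀⠀⠀⠀
⠿⠀⠒⠴⣿⠿⣿⠀⠀
⠿⠒⠴⣿⣿⠒⠂⠀⠀
⠿⠴⣿⠒⣾⣿⠿⠀⠀
⠿⠂⠴⠒⠂⠴⠂⠀⠀
⠿⠿⠿⠿⠿⠿⠿⠿⠿
⠿⠿⠿⠿⠿⠿⠿⠿⠿
⠿⠿⠿⠿⠿⠿⠿⠿⠿

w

⠿⠿⠀⠀⠀⠀⠀⠀⠀
⠿⠿⠀⠀⠀⠀⠀⠀⠀
⠿⠿⠴⠒⠴⣿⠿⣿⠀
⠿⠿⠒⠴⣿⣿⠒⠂⠀
⠿⠿⠴⣿⣾⠒⣿⠿⠀
⠿⠿⠂⠴⠒⠂⠴⠂⠀
⠿⠿⠿⠿⠿⠿⠿⠿⠿
⠿⠿⠿⠿⠿⠿⠿⠿⠿
⠿⠿⠿⠿⠿⠿⠿⠿⠿

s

⠿⠿⠀⠀⠀⠀⠀⠀⠀
⠿⠿⠴⠒⠴⣿⠿⣿⠀
⠿⠿⠒⠴⣿⣿⠒⠂⠀
⠿⠿⠴⣿⠒⠒⣿⠿⠀
⠿⠿⠂⠴⣾⠂⠴⠂⠀
⠿⠿⠿⠿⠿⠿⠿⠿⠿
⠿⠿⠿⠿⠿⠿⠿⠿⠿
⠿⠿⠿⠿⠿⠿⠿⠿⠿
⠿⠿⠿⠿⠿⠿⠿⠿⠿

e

⠿⠀⠀⠀⠀⠀⠀⠀⠀
⠿⠴⠒⠴⣿⠿⣿⠀⠀
⠿⠒⠴⣿⣿⠒⠂⠀⠀
⠿⠴⣿⠒⠒⣿⠿⠀⠀
⠿⠂⠴⠒⣾⠴⠂⠀⠀
⠿⠿⠿⠿⠿⠿⠿⠿⠿
⠿⠿⠿⠿⠿⠿⠿⠿⠿
⠿⠿⠿⠿⠿⠿⠿⠿⠿
⠿⠿⠿⠿⠿⠿⠿⠿⠿

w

⠿⠿⠀⠀⠀⠀⠀⠀⠀
⠿⠿⠴⠒⠴⣿⠿⣿⠀
⠿⠿⠒⠴⣿⣿⠒⠂⠀
⠿⠿⠴⣿⠒⠒⣿⠿⠀
⠿⠿⠂⠴⣾⠂⠴⠂⠀
⠿⠿⠿⠿⠿⠿⠿⠿⠿
⠿⠿⠿⠿⠿⠿⠿⠿⠿
⠿⠿⠿⠿⠿⠿⠿⠿⠿
⠿⠿⠿⠿⠿⠿⠿⠿⠿

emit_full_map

⠴⠒⠴⣿⠿⣿
⠒⠴⣿⣿⠒⠂
⠴⣿⠒⠒⣿⠿
⠂⠴⣾⠂⠴⠂

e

⠿⠀⠀⠀⠀⠀⠀⠀⠀
⠿⠴⠒⠴⣿⠿⣿⠀⠀
⠿⠒⠴⣿⣿⠒⠂⠀⠀
⠿⠴⣿⠒⠒⣿⠿⠀⠀
⠿⠂⠴⠒⣾⠴⠂⠀⠀
⠿⠿⠿⠿⠿⠿⠿⠿⠿
⠿⠿⠿⠿⠿⠿⠿⠿⠿
⠿⠿⠿⠿⠿⠿⠿⠿⠿
⠿⠿⠿⠿⠿⠿⠿⠿⠿


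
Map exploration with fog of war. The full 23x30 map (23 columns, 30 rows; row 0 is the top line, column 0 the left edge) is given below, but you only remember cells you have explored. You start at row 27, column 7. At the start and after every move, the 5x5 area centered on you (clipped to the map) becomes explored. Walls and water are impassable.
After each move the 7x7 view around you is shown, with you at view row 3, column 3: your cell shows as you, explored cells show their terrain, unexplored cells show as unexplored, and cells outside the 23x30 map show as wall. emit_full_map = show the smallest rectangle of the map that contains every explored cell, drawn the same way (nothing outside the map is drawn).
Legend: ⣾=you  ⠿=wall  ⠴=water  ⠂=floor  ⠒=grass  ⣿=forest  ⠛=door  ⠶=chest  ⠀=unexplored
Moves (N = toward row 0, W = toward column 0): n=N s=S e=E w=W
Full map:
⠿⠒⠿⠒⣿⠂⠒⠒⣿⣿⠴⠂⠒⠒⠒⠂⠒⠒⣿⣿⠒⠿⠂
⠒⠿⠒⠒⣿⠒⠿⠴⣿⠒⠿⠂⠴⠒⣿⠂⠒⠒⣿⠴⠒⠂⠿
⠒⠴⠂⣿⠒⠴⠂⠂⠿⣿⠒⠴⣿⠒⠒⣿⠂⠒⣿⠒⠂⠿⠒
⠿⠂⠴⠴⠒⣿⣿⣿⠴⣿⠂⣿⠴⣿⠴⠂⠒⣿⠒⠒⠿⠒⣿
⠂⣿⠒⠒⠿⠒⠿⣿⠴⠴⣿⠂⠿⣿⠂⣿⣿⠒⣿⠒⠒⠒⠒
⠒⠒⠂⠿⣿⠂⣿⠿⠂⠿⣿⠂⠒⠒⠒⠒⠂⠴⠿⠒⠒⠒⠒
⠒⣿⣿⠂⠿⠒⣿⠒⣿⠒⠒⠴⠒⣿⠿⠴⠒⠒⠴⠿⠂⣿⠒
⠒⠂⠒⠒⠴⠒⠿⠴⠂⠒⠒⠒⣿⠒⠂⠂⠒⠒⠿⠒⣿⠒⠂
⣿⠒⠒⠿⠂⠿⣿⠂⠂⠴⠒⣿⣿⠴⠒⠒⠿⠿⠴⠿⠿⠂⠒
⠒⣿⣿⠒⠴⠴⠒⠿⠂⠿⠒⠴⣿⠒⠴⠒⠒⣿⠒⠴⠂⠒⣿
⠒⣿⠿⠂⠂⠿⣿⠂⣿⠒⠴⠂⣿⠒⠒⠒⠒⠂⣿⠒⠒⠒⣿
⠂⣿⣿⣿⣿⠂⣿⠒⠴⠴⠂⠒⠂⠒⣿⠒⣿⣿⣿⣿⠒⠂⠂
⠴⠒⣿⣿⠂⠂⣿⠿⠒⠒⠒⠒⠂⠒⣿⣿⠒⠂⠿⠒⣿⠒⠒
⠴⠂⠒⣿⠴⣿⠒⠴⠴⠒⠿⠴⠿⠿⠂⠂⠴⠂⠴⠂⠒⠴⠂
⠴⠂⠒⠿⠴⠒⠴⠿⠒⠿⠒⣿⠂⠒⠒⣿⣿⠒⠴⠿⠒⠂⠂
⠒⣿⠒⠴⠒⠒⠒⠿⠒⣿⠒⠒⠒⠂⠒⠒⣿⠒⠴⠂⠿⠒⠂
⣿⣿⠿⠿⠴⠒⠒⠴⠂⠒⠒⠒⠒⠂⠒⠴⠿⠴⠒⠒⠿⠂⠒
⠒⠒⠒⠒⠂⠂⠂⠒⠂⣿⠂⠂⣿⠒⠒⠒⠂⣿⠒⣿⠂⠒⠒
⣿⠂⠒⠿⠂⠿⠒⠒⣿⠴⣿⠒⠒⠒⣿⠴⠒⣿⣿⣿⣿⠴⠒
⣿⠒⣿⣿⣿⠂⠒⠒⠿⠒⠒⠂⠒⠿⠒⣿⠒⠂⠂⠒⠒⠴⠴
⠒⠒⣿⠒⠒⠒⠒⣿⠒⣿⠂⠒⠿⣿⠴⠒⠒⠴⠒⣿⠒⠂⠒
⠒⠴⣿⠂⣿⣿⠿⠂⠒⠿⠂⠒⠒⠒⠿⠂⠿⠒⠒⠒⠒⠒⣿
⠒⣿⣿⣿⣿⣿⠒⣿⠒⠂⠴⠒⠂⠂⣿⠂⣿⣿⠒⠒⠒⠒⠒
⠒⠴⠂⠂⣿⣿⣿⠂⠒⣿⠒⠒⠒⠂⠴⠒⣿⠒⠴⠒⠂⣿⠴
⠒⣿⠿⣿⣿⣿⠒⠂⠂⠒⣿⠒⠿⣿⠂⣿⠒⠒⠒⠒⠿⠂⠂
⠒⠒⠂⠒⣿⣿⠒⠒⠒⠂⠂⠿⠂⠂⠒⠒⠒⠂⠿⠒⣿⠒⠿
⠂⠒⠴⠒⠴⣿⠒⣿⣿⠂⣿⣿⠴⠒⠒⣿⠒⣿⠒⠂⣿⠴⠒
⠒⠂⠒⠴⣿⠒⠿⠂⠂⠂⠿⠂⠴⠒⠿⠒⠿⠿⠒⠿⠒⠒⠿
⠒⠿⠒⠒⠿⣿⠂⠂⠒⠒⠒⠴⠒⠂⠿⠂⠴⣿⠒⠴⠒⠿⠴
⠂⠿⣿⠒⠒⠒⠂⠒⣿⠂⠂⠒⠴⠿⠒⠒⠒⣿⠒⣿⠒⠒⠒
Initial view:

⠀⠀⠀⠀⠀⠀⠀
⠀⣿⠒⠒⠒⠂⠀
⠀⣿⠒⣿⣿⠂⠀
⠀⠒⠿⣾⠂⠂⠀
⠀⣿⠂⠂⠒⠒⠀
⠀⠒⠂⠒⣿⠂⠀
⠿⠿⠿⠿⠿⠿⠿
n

⠀⠀⠀⠀⠀⠀⠀
⠀⣿⠒⠂⠂⠒⠀
⠀⣿⠒⠒⠒⠂⠀
⠀⣿⠒⣾⣿⠂⠀
⠀⠒⠿⠂⠂⠂⠀
⠀⣿⠂⠂⠒⠒⠀
⠀⠒⠂⠒⣿⠂⠀

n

⠀⠀⠀⠀⠀⠀⠀
⠀⣿⣿⠂⠒⣿⠀
⠀⣿⠒⠂⠂⠒⠀
⠀⣿⠒⣾⠒⠂⠀
⠀⣿⠒⣿⣿⠂⠀
⠀⠒⠿⠂⠂⠂⠀
⠀⣿⠂⠂⠒⠒⠀

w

⠀⠀⠀⠀⠀⠀⠀
⠀⣿⣿⣿⠂⠒⣿
⠀⣿⣿⠒⠂⠂⠒
⠀⣿⣿⣾⠒⠒⠂
⠀⠴⣿⠒⣿⣿⠂
⠀⣿⠒⠿⠂⠂⠂
⠀⠀⣿⠂⠂⠒⠒

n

⠀⠀⠀⠀⠀⠀⠀
⠀⣿⣿⠒⣿⠒⠀
⠀⣿⣿⣿⠂⠒⣿
⠀⣿⣿⣾⠂⠂⠒
⠀⣿⣿⠒⠒⠒⠂
⠀⠴⣿⠒⣿⣿⠂
⠀⣿⠒⠿⠂⠂⠂

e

⠀⠀⠀⠀⠀⠀⠀
⣿⣿⠒⣿⠒⠂⠀
⣿⣿⣿⠂⠒⣿⠀
⣿⣿⠒⣾⠂⠒⠀
⣿⣿⠒⠒⠒⠂⠀
⠴⣿⠒⣿⣿⠂⠀
⣿⠒⠿⠂⠂⠂⠀

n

⠀⠀⠀⠀⠀⠀⠀
⠀⣿⠿⠂⠒⠿⠀
⣿⣿⠒⣿⠒⠂⠀
⣿⣿⣿⣾⠒⣿⠀
⣿⣿⠒⠂⠂⠒⠀
⣿⣿⠒⠒⠒⠂⠀
⠴⣿⠒⣿⣿⠂⠀

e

⠀⠀⠀⠀⠀⠀⠀
⣿⠿⠂⠒⠿⠂⠀
⣿⠒⣿⠒⠂⠴⠀
⣿⣿⠂⣾⣿⠒⠀
⣿⠒⠂⠂⠒⣿⠀
⣿⠒⠒⠒⠂⠂⠀
⣿⠒⣿⣿⠂⠀⠀

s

⣿⠿⠂⠒⠿⠂⠀
⣿⠒⣿⠒⠂⠴⠀
⣿⣿⠂⠒⣿⠒⠀
⣿⠒⠂⣾⠒⣿⠀
⣿⠒⠒⠒⠂⠂⠀
⣿⠒⣿⣿⠂⣿⠀
⠒⠿⠂⠂⠂⠀⠀

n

⠀⠀⠀⠀⠀⠀⠀
⣿⠿⠂⠒⠿⠂⠀
⣿⠒⣿⠒⠂⠴⠀
⣿⣿⠂⣾⣿⠒⠀
⣿⠒⠂⠂⠒⣿⠀
⣿⠒⠒⠒⠂⠂⠀
⣿⠒⣿⣿⠂⣿⠀

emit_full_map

⠀⣿⠿⠂⠒⠿⠂
⣿⣿⠒⣿⠒⠂⠴
⣿⣿⣿⠂⣾⣿⠒
⣿⣿⠒⠂⠂⠒⣿
⣿⣿⠒⠒⠒⠂⠂
⠴⣿⠒⣿⣿⠂⣿
⣿⠒⠿⠂⠂⠂⠀
⠀⣿⠂⠂⠒⠒⠀
⠀⠒⠂⠒⣿⠂⠀

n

⠀⠀⠀⠀⠀⠀⠀
⠀⠒⣿⠒⣿⠂⠀
⣿⠿⠂⠒⠿⠂⠀
⣿⠒⣿⣾⠂⠴⠀
⣿⣿⠂⠒⣿⠒⠀
⣿⠒⠂⠂⠒⣿⠀
⣿⠒⠒⠒⠂⠂⠀

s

⠀⠒⣿⠒⣿⠂⠀
⣿⠿⠂⠒⠿⠂⠀
⣿⠒⣿⠒⠂⠴⠀
⣿⣿⠂⣾⣿⠒⠀
⣿⠒⠂⠂⠒⣿⠀
⣿⠒⠒⠒⠂⠂⠀
⣿⠒⣿⣿⠂⣿⠀

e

⠒⣿⠒⣿⠂⠀⠀
⠿⠂⠒⠿⠂⠒⠀
⠒⣿⠒⠂⠴⠒⠀
⣿⠂⠒⣾⠒⠒⠀
⠒⠂⠂⠒⣿⠒⠀
⠒⠒⠒⠂⠂⠿⠀
⠒⣿⣿⠂⣿⠀⠀

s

⠿⠂⠒⠿⠂⠒⠀
⠒⣿⠒⠂⠴⠒⠀
⣿⠂⠒⣿⠒⠒⠀
⠒⠂⠂⣾⣿⠒⠀
⠒⠒⠒⠂⠂⠿⠀
⠒⣿⣿⠂⣿⣿⠀
⠿⠂⠂⠂⠀⠀⠀

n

⠒⣿⠒⣿⠂⠀⠀
⠿⠂⠒⠿⠂⠒⠀
⠒⣿⠒⠂⠴⠒⠀
⣿⠂⠒⣾⠒⠒⠀
⠒⠂⠂⠒⣿⠒⠀
⠒⠒⠒⠂⠂⠿⠀
⠒⣿⣿⠂⣿⣿⠀

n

⠀⠀⠀⠀⠀⠀⠀
⠒⣿⠒⣿⠂⠒⠀
⠿⠂⠒⠿⠂⠒⠀
⠒⣿⠒⣾⠴⠒⠀
⣿⠂⠒⣿⠒⠒⠀
⠒⠂⠂⠒⣿⠒⠀
⠒⠒⠒⠂⠂⠿⠀

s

⠒⣿⠒⣿⠂⠒⠀
⠿⠂⠒⠿⠂⠒⠀
⠒⣿⠒⠂⠴⠒⠀
⣿⠂⠒⣾⠒⠒⠀
⠒⠂⠂⠒⣿⠒⠀
⠒⠒⠒⠂⠂⠿⠀
⠒⣿⣿⠂⣿⣿⠀

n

⠀⠀⠀⠀⠀⠀⠀
⠒⣿⠒⣿⠂⠒⠀
⠿⠂⠒⠿⠂⠒⠀
⠒⣿⠒⣾⠴⠒⠀
⣿⠂⠒⣿⠒⠒⠀
⠒⠂⠂⠒⣿⠒⠀
⠒⠒⠒⠂⠂⠿⠀

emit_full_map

⠀⠀⠒⣿⠒⣿⠂⠒
⠀⣿⠿⠂⠒⠿⠂⠒
⣿⣿⠒⣿⠒⣾⠴⠒
⣿⣿⣿⠂⠒⣿⠒⠒
⣿⣿⠒⠂⠂⠒⣿⠒
⣿⣿⠒⠒⠒⠂⠂⠿
⠴⣿⠒⣿⣿⠂⣿⣿
⣿⠒⠿⠂⠂⠂⠀⠀
⠀⣿⠂⠂⠒⠒⠀⠀
⠀⠒⠂⠒⣿⠂⠀⠀

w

⠀⠀⠀⠀⠀⠀⠀
⠀⠒⣿⠒⣿⠂⠒
⣿⠿⠂⠒⠿⠂⠒
⣿⠒⣿⣾⠂⠴⠒
⣿⣿⠂⠒⣿⠒⠒
⣿⠒⠂⠂⠒⣿⠒
⣿⠒⠒⠒⠂⠂⠿

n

⠀⠀⠀⠀⠀⠀⠀
⠀⠒⠒⠿⠒⠒⠀
⠀⠒⣿⠒⣿⠂⠒
⣿⠿⠂⣾⠿⠂⠒
⣿⠒⣿⠒⠂⠴⠒
⣿⣿⠂⠒⣿⠒⠒
⣿⠒⠂⠂⠒⣿⠒

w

⠀⠀⠀⠀⠀⠀⠀
⠀⠂⠒⠒⠿⠒⠒
⠀⠒⠒⣿⠒⣿⠂
⠀⣿⠿⣾⠒⠿⠂
⣿⣿⠒⣿⠒⠂⠴
⣿⣿⣿⠂⠒⣿⠒
⣿⣿⠒⠂⠂⠒⣿

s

⠀⠂⠒⠒⠿⠒⠒
⠀⠒⠒⣿⠒⣿⠂
⠀⣿⠿⠂⠒⠿⠂
⣿⣿⠒⣾⠒⠂⠴
⣿⣿⣿⠂⠒⣿⠒
⣿⣿⠒⠂⠂⠒⣿
⣿⣿⠒⠒⠒⠂⠂

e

⠂⠒⠒⠿⠒⠒⠀
⠒⠒⣿⠒⣿⠂⠒
⣿⠿⠂⠒⠿⠂⠒
⣿⠒⣿⣾⠂⠴⠒
⣿⣿⠂⠒⣿⠒⠒
⣿⠒⠂⠂⠒⣿⠒
⣿⠒⠒⠒⠂⠂⠿

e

⠒⠒⠿⠒⠒⠀⠀
⠒⣿⠒⣿⠂⠒⠀
⠿⠂⠒⠿⠂⠒⠀
⠒⣿⠒⣾⠴⠒⠀
⣿⠂⠒⣿⠒⠒⠀
⠒⠂⠂⠒⣿⠒⠀
⠒⠒⠒⠂⠂⠿⠀

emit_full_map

⠀⠂⠒⠒⠿⠒⠒⠀
⠀⠒⠒⣿⠒⣿⠂⠒
⠀⣿⠿⠂⠒⠿⠂⠒
⣿⣿⠒⣿⠒⣾⠴⠒
⣿⣿⣿⠂⠒⣿⠒⠒
⣿⣿⠒⠂⠂⠒⣿⠒
⣿⣿⠒⠒⠒⠂⠂⠿
⠴⣿⠒⣿⣿⠂⣿⣿
⣿⠒⠿⠂⠂⠂⠀⠀
⠀⣿⠂⠂⠒⠒⠀⠀
⠀⠒⠂⠒⣿⠂⠀⠀

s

⠒⣿⠒⣿⠂⠒⠀
⠿⠂⠒⠿⠂⠒⠀
⠒⣿⠒⠂⠴⠒⠀
⣿⠂⠒⣾⠒⠒⠀
⠒⠂⠂⠒⣿⠒⠀
⠒⠒⠒⠂⠂⠿⠀
⠒⣿⣿⠂⣿⣿⠀

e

⣿⠒⣿⠂⠒⠀⠀
⠂⠒⠿⠂⠒⠒⠀
⣿⠒⠂⠴⠒⠂⠀
⠂⠒⣿⣾⠒⠒⠀
⠂⠂⠒⣿⠒⠿⠀
⠒⠒⠂⠂⠿⠂⠀
⣿⣿⠂⣿⣿⠀⠀

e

⠒⣿⠂⠒⠀⠀⠀
⠒⠿⠂⠒⠒⠒⠀
⠒⠂⠴⠒⠂⠂⠀
⠒⣿⠒⣾⠒⠂⠀
⠂⠒⣿⠒⠿⣿⠀
⠒⠂⠂⠿⠂⠂⠀
⣿⠂⣿⣿⠀⠀⠀

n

⠿⠒⠒⠀⠀⠀⠀
⠒⣿⠂⠒⠿⣿⠀
⠒⠿⠂⠒⠒⠒⠀
⠒⠂⠴⣾⠂⠂⠀
⠒⣿⠒⠒⠒⠂⠀
⠂⠒⣿⠒⠿⣿⠀
⠒⠂⠂⠿⠂⠂⠀

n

⠀⠀⠀⠀⠀⠀⠀
⠿⠒⠒⠂⠒⠿⠀
⠒⣿⠂⠒⠿⣿⠀
⠒⠿⠂⣾⠒⠒⠀
⠒⠂⠴⠒⠂⠂⠀
⠒⣿⠒⠒⠒⠂⠀
⠂⠒⣿⠒⠿⣿⠀

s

⠿⠒⠒⠂⠒⠿⠀
⠒⣿⠂⠒⠿⣿⠀
⠒⠿⠂⠒⠒⠒⠀
⠒⠂⠴⣾⠂⠂⠀
⠒⣿⠒⠒⠒⠂⠀
⠂⠒⣿⠒⠿⣿⠀
⠒⠂⠂⠿⠂⠂⠀

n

⠀⠀⠀⠀⠀⠀⠀
⠿⠒⠒⠂⠒⠿⠀
⠒⣿⠂⠒⠿⣿⠀
⠒⠿⠂⣾⠒⠒⠀
⠒⠂⠴⠒⠂⠂⠀
⠒⣿⠒⠒⠒⠂⠀
⠂⠒⣿⠒⠿⣿⠀

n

⠀⠀⠀⠀⠀⠀⠀
⠀⠴⣿⠒⠒⠒⠀
⠿⠒⠒⠂⠒⠿⠀
⠒⣿⠂⣾⠿⣿⠀
⠒⠿⠂⠒⠒⠒⠀
⠒⠂⠴⠒⠂⠂⠀
⠒⣿⠒⠒⠒⠂⠀

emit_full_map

⠀⠀⠀⠀⠀⠴⣿⠒⠒⠒
⠀⠂⠒⠒⠿⠒⠒⠂⠒⠿
⠀⠒⠒⣿⠒⣿⠂⣾⠿⣿
⠀⣿⠿⠂⠒⠿⠂⠒⠒⠒
⣿⣿⠒⣿⠒⠂⠴⠒⠂⠂
⣿⣿⣿⠂⠒⣿⠒⠒⠒⠂
⣿⣿⠒⠂⠂⠒⣿⠒⠿⣿
⣿⣿⠒⠒⠒⠂⠂⠿⠂⠂
⠴⣿⠒⣿⣿⠂⣿⣿⠀⠀
⣿⠒⠿⠂⠂⠂⠀⠀⠀⠀
⠀⣿⠂⠂⠒⠒⠀⠀⠀⠀
⠀⠒⠂⠒⣿⠂⠀⠀⠀⠀
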